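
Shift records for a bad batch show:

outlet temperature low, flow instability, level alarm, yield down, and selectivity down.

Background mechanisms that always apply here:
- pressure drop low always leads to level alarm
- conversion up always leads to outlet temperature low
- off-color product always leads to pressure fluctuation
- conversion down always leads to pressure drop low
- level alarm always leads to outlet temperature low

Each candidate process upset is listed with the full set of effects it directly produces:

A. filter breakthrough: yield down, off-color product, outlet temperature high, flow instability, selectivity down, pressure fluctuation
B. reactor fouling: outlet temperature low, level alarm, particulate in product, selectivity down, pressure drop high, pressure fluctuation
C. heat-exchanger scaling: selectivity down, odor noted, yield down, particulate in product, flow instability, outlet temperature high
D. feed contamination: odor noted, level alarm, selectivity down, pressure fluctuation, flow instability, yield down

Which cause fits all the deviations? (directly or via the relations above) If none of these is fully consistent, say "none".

D

Testing each hypothesis:
(A) filter breakthrough — outlet temperature low miss; flow instability match; level alarm miss; yield down match; selectivity down match
(B) reactor fouling — does not account for flow instability, yield down
(C) heat-exchanger scaling — fails on outlet temperature low, level alarm (predicts outlet temperature high, not outlet temperature low)
(D) feed contamination — accounts for every observation (outlet temperature low by level alarm → outlet temperature low)
Only (D) is consistent with every observation.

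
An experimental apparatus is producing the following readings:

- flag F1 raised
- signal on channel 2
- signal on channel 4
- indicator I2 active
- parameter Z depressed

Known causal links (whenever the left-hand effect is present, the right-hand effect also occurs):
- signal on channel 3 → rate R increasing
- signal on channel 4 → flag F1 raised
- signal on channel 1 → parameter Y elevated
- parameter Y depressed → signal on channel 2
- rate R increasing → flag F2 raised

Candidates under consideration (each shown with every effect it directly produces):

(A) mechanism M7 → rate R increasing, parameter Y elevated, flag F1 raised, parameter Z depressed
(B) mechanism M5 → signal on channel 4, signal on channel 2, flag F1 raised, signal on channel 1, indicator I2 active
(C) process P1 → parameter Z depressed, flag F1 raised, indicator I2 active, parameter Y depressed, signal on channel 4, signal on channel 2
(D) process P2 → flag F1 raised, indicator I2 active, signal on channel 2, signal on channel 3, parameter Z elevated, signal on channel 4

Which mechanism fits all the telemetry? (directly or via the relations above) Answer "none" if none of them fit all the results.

Checking each candidate against the observations:
(A) mechanism M7 — does not account for signal on channel 2, signal on channel 4, indicator I2 active
(B) mechanism M5 — does not account for parameter Z depressed
(C) process P1 — accounts for every observation
(D) process P2 — flag F1 raised ✓; signal on channel 2 ✓; signal on channel 4 ✓; indicator I2 active ✓; parameter Z depressed ✗
Only (C) is consistent with every observation.

C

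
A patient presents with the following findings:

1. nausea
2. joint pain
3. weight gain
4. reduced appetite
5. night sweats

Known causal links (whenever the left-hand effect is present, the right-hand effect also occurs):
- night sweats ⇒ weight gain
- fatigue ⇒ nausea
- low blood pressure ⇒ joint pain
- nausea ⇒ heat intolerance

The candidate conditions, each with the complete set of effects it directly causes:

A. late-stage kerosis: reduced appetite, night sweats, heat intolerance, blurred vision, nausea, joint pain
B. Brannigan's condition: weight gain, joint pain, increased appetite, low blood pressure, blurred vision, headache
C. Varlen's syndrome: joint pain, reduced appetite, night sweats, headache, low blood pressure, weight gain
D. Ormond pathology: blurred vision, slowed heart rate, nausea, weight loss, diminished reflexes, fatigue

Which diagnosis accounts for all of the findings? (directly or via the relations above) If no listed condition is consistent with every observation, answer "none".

A

Per-candidate check:
(A) late-stage kerosis — nausea +; joint pain +; weight gain + (via night sweats → weight gain); reduced appetite +; night sweats +
(B) Brannigan's condition — fails on nausea, reduced appetite, night sweats (predicts increased appetite, not reduced appetite)
(C) Varlen's syndrome — nausea -; joint pain +; weight gain +; reduced appetite +; night sweats +
(D) Ormond pathology — fails on joint pain, weight gain, reduced appetite, night sweats (predicts weight loss, not weight gain)
Only (A) is consistent with every observation.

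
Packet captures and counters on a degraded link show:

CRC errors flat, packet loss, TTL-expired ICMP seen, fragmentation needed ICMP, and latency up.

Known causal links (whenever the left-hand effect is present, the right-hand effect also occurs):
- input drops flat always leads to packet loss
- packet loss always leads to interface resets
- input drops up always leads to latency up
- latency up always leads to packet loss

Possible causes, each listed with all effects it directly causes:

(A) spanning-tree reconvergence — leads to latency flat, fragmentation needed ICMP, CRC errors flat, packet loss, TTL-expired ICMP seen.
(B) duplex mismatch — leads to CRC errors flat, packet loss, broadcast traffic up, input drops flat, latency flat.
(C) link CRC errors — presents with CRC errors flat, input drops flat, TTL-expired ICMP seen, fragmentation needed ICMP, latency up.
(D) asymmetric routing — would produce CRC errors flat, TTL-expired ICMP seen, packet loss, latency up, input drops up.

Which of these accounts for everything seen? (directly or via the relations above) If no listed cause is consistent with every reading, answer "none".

Per-candidate check:
(A) spanning-tree reconvergence — fails on latency up (predicts latency flat, not latency up)
(B) duplex mismatch — CRC errors flat +; packet loss +; TTL-expired ICMP seen -; fragmentation needed ICMP -; latency up -
(C) link CRC errors — accounts for every observation (packet loss by input drops flat → packet loss)
(D) asymmetric routing — does not account for fragmentation needed ICMP
(C) is the only candidate with no mismatches.

C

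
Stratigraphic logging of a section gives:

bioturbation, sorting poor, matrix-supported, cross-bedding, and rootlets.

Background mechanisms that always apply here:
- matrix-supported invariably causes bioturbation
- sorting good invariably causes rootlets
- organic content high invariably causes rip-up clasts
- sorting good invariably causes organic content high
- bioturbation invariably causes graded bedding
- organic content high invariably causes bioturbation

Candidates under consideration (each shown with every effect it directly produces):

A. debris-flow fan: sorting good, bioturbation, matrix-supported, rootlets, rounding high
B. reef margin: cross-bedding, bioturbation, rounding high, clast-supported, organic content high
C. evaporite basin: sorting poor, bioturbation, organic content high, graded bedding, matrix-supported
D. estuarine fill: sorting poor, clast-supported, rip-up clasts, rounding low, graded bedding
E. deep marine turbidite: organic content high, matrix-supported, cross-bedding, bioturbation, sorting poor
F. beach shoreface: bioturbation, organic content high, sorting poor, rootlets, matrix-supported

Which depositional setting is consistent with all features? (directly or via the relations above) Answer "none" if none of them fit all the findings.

none

Per-candidate check:
(A) debris-flow fan — fails on sorting poor, cross-bedding (predicts sorting good, not sorting poor)
(B) reef margin — fails on sorting poor, matrix-supported, rootlets (predicts clast-supported, not matrix-supported)
(C) evaporite basin — does not account for cross-bedding, rootlets
(D) estuarine fill — fails on bioturbation, matrix-supported, cross-bedding, rootlets (predicts clast-supported, not matrix-supported)
(E) deep marine turbidite — does not account for rootlets
(F) beach shoreface — bioturbation ✓; sorting poor ✓; matrix-supported ✓; cross-bedding ✗; rootlets ✓
Every candidate fails on at least one observation.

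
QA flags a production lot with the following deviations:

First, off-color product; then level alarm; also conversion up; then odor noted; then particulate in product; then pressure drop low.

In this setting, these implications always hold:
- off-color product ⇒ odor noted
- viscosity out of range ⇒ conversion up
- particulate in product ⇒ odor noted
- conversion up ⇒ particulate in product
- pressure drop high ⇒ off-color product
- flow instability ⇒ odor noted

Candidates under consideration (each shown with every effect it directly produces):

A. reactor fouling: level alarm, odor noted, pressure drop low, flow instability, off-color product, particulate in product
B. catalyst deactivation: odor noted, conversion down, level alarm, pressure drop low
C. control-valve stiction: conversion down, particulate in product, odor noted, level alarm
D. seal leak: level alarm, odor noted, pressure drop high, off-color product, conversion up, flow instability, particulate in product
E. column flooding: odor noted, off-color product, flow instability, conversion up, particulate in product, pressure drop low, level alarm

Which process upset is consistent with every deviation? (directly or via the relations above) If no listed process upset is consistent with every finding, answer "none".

Testing each hypothesis:
(A) reactor fouling — does not account for conversion up
(B) catalyst deactivation — fails on off-color product, conversion up, particulate in product (predicts conversion down, not conversion up)
(C) control-valve stiction — off-color product miss; level alarm match; conversion up miss; odor noted match; particulate in product match; pressure drop low miss
(D) seal leak — off-color product match; level alarm match; conversion up match; odor noted match; particulate in product match; pressure drop low miss
(E) column flooding — off-color product match; level alarm match; conversion up match; odor noted match; particulate in product match; pressure drop low match
(E) alone accounts for all the evidence.

E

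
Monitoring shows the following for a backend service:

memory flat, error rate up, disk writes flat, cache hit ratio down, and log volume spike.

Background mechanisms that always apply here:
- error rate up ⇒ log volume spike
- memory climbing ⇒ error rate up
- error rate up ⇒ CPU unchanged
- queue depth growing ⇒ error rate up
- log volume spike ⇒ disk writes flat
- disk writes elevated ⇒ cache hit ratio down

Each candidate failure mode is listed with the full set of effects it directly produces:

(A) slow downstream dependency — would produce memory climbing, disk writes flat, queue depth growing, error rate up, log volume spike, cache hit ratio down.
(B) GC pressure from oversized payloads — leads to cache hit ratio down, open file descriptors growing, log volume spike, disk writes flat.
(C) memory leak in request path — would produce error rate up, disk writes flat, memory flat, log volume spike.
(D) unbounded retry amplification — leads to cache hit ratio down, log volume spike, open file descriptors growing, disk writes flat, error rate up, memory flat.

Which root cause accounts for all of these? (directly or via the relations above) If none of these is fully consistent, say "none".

Testing each hypothesis:
(A) slow downstream dependency — memory flat NO; error rate up yes; disk writes flat yes; cache hit ratio down yes; log volume spike yes
(B) GC pressure from oversized payloads — memory flat NO; error rate up NO; disk writes flat yes; cache hit ratio down yes; log volume spike yes
(C) memory leak in request path — does not account for cache hit ratio down
(D) unbounded retry amplification — memory flat yes; error rate up yes; disk writes flat yes; cache hit ratio down yes; log volume spike yes
Only (D) is consistent with every observation.

D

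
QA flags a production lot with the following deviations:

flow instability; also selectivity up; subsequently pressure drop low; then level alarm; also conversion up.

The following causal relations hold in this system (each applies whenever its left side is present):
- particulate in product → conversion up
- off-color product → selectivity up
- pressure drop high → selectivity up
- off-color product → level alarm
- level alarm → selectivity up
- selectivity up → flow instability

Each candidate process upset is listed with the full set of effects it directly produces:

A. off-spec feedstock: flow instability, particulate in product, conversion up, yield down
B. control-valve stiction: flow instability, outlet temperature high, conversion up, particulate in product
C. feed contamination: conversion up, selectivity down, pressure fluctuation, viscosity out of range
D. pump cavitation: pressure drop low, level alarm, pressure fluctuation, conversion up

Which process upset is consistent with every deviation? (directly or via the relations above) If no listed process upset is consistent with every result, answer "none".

D

Checking each candidate against the observations:
(A) off-spec feedstock — flow instability ✓; selectivity up ✗; pressure drop low ✗; level alarm ✗; conversion up ✓
(B) control-valve stiction — does not account for selectivity up, pressure drop low, level alarm
(C) feed contamination — flow instability ✗; selectivity up ✗; pressure drop low ✗; level alarm ✗; conversion up ✓
(D) pump cavitation — accounts for every observation (flow instability by level alarm → selectivity up → flow instability)
(D) is the only candidate with no mismatches.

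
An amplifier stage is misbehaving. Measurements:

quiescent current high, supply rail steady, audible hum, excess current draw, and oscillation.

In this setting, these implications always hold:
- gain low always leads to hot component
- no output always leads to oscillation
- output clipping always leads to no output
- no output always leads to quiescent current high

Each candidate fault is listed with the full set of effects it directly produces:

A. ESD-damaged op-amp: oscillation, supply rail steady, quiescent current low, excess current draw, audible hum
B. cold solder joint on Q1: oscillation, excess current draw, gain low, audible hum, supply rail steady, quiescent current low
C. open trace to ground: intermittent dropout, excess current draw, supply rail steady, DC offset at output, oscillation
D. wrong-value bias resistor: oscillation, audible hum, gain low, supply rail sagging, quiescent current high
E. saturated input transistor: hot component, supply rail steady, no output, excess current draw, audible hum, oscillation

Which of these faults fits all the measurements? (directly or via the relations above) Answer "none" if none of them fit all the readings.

E

Per-candidate check:
(A) ESD-damaged op-amp — fails on quiescent current high (predicts quiescent current low, not quiescent current high)
(B) cold solder joint on Q1 — fails on quiescent current high (predicts quiescent current low, not quiescent current high)
(C) open trace to ground — quiescent current high ✗; supply rail steady ✓; audible hum ✗; excess current draw ✓; oscillation ✓
(D) wrong-value bias resistor — quiescent current high ✓; supply rail steady ✗; audible hum ✓; excess current draw ✗; oscillation ✓
(E) saturated input transistor — quiescent current high ✓ (via no output → quiescent current high); supply rail steady ✓; audible hum ✓; excess current draw ✓; oscillation ✓
(E) is the only candidate with no mismatches.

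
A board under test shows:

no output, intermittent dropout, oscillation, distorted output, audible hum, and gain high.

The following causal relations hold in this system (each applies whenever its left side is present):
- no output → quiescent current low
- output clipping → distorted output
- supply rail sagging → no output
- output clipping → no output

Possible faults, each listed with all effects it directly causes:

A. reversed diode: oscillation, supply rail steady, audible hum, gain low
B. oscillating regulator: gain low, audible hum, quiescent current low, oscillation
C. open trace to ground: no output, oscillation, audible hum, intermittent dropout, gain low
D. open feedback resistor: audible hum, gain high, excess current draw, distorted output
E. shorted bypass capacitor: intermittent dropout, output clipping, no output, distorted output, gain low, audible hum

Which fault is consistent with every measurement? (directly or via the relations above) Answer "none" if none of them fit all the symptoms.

none

Per-candidate check:
(A) reversed diode — no output miss; intermittent dropout miss; oscillation match; distorted output miss; audible hum match; gain high miss
(B) oscillating regulator — no output miss; intermittent dropout miss; oscillation match; distorted output miss; audible hum match; gain high miss
(C) open trace to ground — no output match; intermittent dropout match; oscillation match; distorted output miss; audible hum match; gain high miss
(D) open feedback resistor — no output miss; intermittent dropout miss; oscillation miss; distorted output match; audible hum match; gain high match
(E) shorted bypass capacitor — fails on oscillation, gain high (predicts gain low, not gain high)
No candidate is consistent with all observations.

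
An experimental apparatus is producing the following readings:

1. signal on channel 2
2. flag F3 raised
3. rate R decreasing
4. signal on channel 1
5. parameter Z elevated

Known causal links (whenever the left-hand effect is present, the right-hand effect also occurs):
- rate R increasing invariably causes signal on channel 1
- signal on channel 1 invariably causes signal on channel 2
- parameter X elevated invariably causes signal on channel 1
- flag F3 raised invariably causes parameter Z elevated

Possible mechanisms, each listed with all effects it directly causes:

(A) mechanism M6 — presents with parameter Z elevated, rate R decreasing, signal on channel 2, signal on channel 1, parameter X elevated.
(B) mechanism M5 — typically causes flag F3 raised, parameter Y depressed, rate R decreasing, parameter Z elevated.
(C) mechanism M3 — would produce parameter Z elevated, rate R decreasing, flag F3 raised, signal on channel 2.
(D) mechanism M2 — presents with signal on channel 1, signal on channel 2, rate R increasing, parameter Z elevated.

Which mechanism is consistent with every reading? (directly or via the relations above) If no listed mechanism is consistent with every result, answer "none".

For each candidate, compare predicted effects to what was observed:
(A) mechanism M6 — signal on channel 2 yes; flag F3 raised NO; rate R decreasing yes; signal on channel 1 yes; parameter Z elevated yes
(B) mechanism M5 — does not account for signal on channel 2, signal on channel 1
(C) mechanism M3 — does not account for signal on channel 1
(D) mechanism M2 — fails on flag F3 raised, rate R decreasing (predicts rate R increasing, not rate R decreasing)
None of the listed candidates fits everything.

none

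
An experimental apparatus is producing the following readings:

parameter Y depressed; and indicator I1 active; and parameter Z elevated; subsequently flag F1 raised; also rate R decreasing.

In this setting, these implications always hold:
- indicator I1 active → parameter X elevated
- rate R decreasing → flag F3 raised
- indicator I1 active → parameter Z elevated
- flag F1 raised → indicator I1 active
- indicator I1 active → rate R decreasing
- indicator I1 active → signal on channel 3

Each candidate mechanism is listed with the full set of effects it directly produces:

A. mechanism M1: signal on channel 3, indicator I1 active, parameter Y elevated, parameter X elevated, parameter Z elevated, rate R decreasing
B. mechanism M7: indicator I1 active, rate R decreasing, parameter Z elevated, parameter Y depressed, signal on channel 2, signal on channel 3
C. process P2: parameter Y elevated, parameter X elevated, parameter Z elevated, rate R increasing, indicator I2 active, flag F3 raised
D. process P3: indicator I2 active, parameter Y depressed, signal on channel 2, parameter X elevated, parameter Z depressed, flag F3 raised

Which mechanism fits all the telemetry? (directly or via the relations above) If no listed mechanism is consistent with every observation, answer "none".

Per-candidate check:
(A) mechanism M1 — parameter Y depressed ✗; indicator I1 active ✓; parameter Z elevated ✓; flag F1 raised ✗; rate R decreasing ✓
(B) mechanism M7 — parameter Y depressed ✓; indicator I1 active ✓; parameter Z elevated ✓; flag F1 raised ✗; rate R decreasing ✓
(C) process P2 — parameter Y depressed ✗; indicator I1 active ✗; parameter Z elevated ✓; flag F1 raised ✗; rate R decreasing ✗
(D) process P3 — parameter Y depressed ✓; indicator I1 active ✗; parameter Z elevated ✗; flag F1 raised ✗; rate R decreasing ✗
No candidate is consistent with all observations.

none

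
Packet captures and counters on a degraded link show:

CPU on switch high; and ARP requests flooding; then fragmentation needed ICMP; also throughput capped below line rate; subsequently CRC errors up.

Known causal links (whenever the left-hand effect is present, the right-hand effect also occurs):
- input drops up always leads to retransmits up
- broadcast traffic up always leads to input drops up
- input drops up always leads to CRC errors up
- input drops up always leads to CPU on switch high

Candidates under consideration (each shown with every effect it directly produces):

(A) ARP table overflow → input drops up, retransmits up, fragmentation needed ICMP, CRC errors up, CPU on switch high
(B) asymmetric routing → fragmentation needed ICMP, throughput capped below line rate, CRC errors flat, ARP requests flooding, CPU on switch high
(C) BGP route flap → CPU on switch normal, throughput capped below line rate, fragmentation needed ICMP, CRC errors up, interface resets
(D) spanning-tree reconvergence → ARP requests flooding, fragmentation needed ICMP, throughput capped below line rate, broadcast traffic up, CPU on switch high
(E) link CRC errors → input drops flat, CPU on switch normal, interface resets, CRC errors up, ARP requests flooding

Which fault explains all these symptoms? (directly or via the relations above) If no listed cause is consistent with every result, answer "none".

Per-candidate check:
(A) ARP table overflow — does not account for ARP requests flooding, throughput capped below line rate
(B) asymmetric routing — fails on CRC errors up (predicts CRC errors flat, not CRC errors up)
(C) BGP route flap — fails on CPU on switch high, ARP requests flooding (predicts CPU on switch normal, not CPU on switch high)
(D) spanning-tree reconvergence — CPU on switch high +; ARP requests flooding +; fragmentation needed ICMP +; throughput capped below line rate +; CRC errors up + (through broadcast traffic up → input drops up → CRC errors up)
(E) link CRC errors — fails on CPU on switch high, fragmentation needed ICMP, throughput capped below line rate (predicts CPU on switch normal, not CPU on switch high)
(D) is the only candidate with no mismatches.

D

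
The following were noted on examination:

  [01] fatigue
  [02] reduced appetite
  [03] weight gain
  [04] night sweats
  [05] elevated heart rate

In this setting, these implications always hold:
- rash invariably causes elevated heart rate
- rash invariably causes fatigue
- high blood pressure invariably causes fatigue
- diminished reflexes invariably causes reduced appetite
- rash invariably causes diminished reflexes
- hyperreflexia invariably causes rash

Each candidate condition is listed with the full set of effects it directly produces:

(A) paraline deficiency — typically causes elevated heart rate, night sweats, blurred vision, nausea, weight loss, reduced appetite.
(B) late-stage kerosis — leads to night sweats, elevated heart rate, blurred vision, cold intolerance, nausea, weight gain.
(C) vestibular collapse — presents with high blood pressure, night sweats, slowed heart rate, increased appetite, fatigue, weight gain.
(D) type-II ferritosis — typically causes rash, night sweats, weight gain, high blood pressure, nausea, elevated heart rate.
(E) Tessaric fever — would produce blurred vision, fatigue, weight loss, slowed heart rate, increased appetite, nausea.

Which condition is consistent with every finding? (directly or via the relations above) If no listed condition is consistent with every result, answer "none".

D

Checking each candidate against the observations:
(A) paraline deficiency — fails on fatigue, weight gain (predicts weight loss, not weight gain)
(B) late-stage kerosis — fatigue NO; reduced appetite NO; weight gain yes; night sweats yes; elevated heart rate yes
(C) vestibular collapse — fails on reduced appetite, elevated heart rate (predicts increased appetite, not reduced appetite; predicts slowed heart rate, not elevated heart rate)
(D) type-II ferritosis — accounts for every observation (fatigue through rash → fatigue)
(E) Tessaric fever — fatigue yes; reduced appetite NO; weight gain NO; night sweats NO; elevated heart rate NO
(D) is the only candidate with no mismatches.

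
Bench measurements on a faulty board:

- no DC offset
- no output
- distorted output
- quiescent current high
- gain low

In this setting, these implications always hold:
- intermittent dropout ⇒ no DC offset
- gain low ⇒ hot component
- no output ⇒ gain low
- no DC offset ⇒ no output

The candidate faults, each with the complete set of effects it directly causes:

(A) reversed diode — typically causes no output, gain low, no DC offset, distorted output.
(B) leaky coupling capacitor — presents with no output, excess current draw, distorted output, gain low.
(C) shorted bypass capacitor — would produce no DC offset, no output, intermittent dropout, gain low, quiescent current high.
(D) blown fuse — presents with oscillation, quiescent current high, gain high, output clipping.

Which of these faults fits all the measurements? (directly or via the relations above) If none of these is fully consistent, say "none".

Checking each candidate against the observations:
(A) reversed diode — no DC offset ✓; no output ✓; distorted output ✓; quiescent current high ✗; gain low ✓
(B) leaky coupling capacitor — does not account for no DC offset, quiescent current high
(C) shorted bypass capacitor — does not account for distorted output
(D) blown fuse — no DC offset ✗; no output ✗; distorted output ✗; quiescent current high ✓; gain low ✗
None of the listed candidates fits everything.

none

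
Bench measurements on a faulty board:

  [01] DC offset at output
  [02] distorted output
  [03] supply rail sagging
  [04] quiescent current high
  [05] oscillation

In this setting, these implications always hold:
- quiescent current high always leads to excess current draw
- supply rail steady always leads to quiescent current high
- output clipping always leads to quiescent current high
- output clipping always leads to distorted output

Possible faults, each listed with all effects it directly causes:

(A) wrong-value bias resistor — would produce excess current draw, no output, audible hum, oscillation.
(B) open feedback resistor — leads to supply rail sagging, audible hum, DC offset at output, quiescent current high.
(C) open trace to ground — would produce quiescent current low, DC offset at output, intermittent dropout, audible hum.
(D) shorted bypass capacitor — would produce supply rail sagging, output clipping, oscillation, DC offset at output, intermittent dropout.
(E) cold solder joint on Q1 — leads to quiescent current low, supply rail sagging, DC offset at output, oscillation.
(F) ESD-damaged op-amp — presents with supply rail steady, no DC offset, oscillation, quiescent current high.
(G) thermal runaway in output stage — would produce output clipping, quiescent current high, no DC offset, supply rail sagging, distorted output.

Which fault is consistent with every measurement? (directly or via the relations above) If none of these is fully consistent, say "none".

D

For each candidate, compare predicted effects to what was observed:
(A) wrong-value bias resistor — does not account for DC offset at output, distorted output, supply rail sagging, quiescent current high
(B) open feedback resistor — does not account for distorted output, oscillation
(C) open trace to ground — fails on distorted output, supply rail sagging, quiescent current high, oscillation (predicts quiescent current low, not quiescent current high)
(D) shorted bypass capacitor — DC offset at output ✓; distorted output ✓ (via output clipping → distorted output); supply rail sagging ✓; quiescent current high ✓ (via output clipping → quiescent current high); oscillation ✓
(E) cold solder joint on Q1 — fails on distorted output, quiescent current high (predicts quiescent current low, not quiescent current high)
(F) ESD-damaged op-amp — fails on DC offset at output, distorted output, supply rail sagging (predicts no DC offset, not DC offset at output; predicts supply rail steady, not supply rail sagging)
(G) thermal runaway in output stage — DC offset at output ✗; distorted output ✓; supply rail sagging ✓; quiescent current high ✓; oscillation ✗
Only (D) is consistent with every observation.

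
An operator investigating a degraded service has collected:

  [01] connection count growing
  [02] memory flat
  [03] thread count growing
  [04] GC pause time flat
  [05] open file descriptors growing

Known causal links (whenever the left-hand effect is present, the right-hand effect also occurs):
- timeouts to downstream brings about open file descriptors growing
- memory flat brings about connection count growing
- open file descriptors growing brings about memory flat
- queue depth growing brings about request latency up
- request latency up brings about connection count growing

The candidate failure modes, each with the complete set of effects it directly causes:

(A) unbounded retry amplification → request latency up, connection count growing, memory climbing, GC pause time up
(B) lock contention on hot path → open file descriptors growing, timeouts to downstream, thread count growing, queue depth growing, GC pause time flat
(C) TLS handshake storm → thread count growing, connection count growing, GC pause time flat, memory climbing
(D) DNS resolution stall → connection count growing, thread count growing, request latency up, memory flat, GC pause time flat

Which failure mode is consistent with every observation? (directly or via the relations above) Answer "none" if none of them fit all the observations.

B

Per-candidate check:
(A) unbounded retry amplification — fails on memory flat, thread count growing, GC pause time flat, open file descriptors growing (predicts memory climbing, not memory flat; predicts GC pause time up, not GC pause time flat)
(B) lock contention on hot path — connection count growing match (via queue depth growing → request latency up → connection count growing); memory flat match (via open file descriptors growing → memory flat); thread count growing match; GC pause time flat match; open file descriptors growing match
(C) TLS handshake storm — fails on memory flat, open file descriptors growing (predicts memory climbing, not memory flat)
(D) DNS resolution stall — connection count growing match; memory flat match; thread count growing match; GC pause time flat match; open file descriptors growing miss
(B) alone accounts for all the evidence.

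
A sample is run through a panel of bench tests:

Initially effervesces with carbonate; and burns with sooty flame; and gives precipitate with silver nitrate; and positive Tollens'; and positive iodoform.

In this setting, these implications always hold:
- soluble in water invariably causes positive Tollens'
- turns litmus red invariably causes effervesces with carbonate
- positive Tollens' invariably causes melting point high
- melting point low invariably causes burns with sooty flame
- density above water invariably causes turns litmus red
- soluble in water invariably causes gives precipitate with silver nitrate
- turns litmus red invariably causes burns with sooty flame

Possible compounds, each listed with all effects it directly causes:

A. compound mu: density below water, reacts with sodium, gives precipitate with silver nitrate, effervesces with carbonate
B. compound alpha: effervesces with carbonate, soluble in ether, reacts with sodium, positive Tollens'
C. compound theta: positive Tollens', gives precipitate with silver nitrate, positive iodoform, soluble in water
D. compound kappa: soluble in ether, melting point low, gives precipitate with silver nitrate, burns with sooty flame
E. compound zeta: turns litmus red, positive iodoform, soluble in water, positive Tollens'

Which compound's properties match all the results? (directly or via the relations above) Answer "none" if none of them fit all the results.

For each candidate, compare predicted effects to what was observed:
(A) compound mu — does not account for burns with sooty flame, positive Tollens', positive iodoform
(B) compound alpha — does not account for burns with sooty flame, gives precipitate with silver nitrate, positive iodoform
(C) compound theta — effervesces with carbonate NO; burns with sooty flame NO; gives precipitate with silver nitrate yes; positive Tollens' yes; positive iodoform yes
(D) compound kappa — does not account for effervesces with carbonate, positive Tollens', positive iodoform
(E) compound zeta — accounts for every observation (effervesces with carbonate through turns litmus red → effervesces with carbonate)
(E) alone accounts for all the evidence.

E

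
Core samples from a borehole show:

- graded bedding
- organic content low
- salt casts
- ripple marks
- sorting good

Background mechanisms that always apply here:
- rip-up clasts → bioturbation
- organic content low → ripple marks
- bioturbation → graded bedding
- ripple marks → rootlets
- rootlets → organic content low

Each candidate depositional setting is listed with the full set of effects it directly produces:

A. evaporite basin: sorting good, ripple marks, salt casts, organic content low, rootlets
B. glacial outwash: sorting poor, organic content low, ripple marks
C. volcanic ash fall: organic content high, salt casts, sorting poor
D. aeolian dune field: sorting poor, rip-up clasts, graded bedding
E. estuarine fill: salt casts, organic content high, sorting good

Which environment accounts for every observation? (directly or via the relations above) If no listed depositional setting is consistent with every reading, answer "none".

Testing each hypothesis:
(A) evaporite basin — does not account for graded bedding
(B) glacial outwash — graded bedding ✗; organic content low ✓; salt casts ✗; ripple marks ✓; sorting good ✗
(C) volcanic ash fall — graded bedding ✗; organic content low ✗; salt casts ✓; ripple marks ✗; sorting good ✗
(D) aeolian dune field — graded bedding ✓; organic content low ✗; salt casts ✗; ripple marks ✗; sorting good ✗
(E) estuarine fill — fails on graded bedding, organic content low, ripple marks (predicts organic content high, not organic content low)
Every candidate fails on at least one observation.

none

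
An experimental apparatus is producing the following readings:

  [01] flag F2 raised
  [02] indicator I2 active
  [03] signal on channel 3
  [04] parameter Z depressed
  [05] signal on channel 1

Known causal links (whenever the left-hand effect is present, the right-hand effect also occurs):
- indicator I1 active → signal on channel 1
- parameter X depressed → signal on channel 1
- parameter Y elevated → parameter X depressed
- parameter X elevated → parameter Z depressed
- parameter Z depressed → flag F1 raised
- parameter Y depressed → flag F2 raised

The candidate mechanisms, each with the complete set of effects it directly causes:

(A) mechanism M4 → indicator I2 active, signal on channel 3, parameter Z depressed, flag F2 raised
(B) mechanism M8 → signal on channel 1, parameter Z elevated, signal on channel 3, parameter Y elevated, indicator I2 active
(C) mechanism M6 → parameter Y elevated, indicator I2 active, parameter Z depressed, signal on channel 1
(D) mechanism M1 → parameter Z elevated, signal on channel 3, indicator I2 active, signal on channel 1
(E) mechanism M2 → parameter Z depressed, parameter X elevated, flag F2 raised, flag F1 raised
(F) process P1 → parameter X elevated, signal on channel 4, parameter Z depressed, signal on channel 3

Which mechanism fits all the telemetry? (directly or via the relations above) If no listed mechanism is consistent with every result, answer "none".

none

For each candidate, compare predicted effects to what was observed:
(A) mechanism M4 — does not account for signal on channel 1
(B) mechanism M8 — fails on flag F2 raised, parameter Z depressed (predicts parameter Z elevated, not parameter Z depressed)
(C) mechanism M6 — does not account for flag F2 raised, signal on channel 3
(D) mechanism M1 — fails on flag F2 raised, parameter Z depressed (predicts parameter Z elevated, not parameter Z depressed)
(E) mechanism M2 — flag F2 raised ✓; indicator I2 active ✗; signal on channel 3 ✗; parameter Z depressed ✓; signal on channel 1 ✗
(F) process P1 — does not account for flag F2 raised, indicator I2 active, signal on channel 1
None of the listed candidates fits everything.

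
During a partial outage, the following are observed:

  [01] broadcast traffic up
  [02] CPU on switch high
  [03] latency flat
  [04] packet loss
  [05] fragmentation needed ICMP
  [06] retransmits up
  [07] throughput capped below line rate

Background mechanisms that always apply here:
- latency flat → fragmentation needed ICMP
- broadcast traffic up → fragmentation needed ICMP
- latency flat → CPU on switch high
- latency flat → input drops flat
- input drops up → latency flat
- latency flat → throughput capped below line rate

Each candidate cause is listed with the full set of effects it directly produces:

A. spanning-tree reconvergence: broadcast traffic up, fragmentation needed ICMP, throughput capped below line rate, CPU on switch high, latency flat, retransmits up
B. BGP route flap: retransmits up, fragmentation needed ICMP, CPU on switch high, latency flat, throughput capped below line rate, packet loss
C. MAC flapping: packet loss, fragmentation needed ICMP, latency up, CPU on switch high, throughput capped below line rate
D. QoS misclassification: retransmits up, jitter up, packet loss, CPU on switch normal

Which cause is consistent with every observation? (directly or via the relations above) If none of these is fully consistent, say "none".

Per-candidate check:
(A) spanning-tree reconvergence — does not account for packet loss
(B) BGP route flap — does not account for broadcast traffic up
(C) MAC flapping — fails on broadcast traffic up, latency flat, retransmits up (predicts latency up, not latency flat)
(D) QoS misclassification — broadcast traffic up NO; CPU on switch high NO; latency flat NO; packet loss yes; fragmentation needed ICMP NO; retransmits up yes; throughput capped below line rate NO
Every candidate fails on at least one observation.

none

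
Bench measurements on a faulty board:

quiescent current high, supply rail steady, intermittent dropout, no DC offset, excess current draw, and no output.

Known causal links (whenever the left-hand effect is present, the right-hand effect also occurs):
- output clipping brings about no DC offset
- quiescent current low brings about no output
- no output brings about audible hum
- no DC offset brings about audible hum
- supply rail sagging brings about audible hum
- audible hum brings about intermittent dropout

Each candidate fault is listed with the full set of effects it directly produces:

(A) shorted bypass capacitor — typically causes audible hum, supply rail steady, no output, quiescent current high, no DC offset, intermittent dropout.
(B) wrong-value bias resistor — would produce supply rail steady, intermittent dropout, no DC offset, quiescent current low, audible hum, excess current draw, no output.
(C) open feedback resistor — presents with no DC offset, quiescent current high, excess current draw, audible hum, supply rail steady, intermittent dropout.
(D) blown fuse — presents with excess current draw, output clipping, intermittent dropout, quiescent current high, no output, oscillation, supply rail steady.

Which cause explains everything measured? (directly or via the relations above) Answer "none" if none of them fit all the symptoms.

D

Per-candidate check:
(A) shorted bypass capacitor — quiescent current high match; supply rail steady match; intermittent dropout match; no DC offset match; excess current draw miss; no output match
(B) wrong-value bias resistor — quiescent current high miss; supply rail steady match; intermittent dropout match; no DC offset match; excess current draw match; no output match
(C) open feedback resistor — quiescent current high match; supply rail steady match; intermittent dropout match; no DC offset match; excess current draw match; no output miss
(D) blown fuse — accounts for every observation (no DC offset by output clipping → no DC offset)
(D) is the only candidate with no mismatches.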